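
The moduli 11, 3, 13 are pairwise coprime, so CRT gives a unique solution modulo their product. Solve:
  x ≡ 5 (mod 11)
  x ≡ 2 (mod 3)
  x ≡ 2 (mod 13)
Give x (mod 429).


Moduli 11, 3, 13 are pairwise coprime; by CRT there is a unique solution modulo M = 11 · 3 · 13 = 429.
Solve pairwise, accumulating the modulus:
  Start with x ≡ 5 (mod 11).
  Combine with x ≡ 2 (mod 3): since gcd(11, 3) = 1, we get a unique residue mod 33.
    Write x = 5 + 11·t and substitute into x ≡ 2 (mod 3): 11·t ≡ 2 − 5 = -3 (mod 3).
    Reduce coefficients mod 3: 2·t ≡ 0 (mod 3).
    The inverse of 2 mod 3 is 2 (since 2·2 = 4 = 1·3 + 1), so t ≡ 2·0 = 0 ≡ 0 (mod 3).
    Then x = 5 + 11·0 = 5, valid modulo lcm(11, 3) = 33: x ≡ 5 (mod 33).
  Combine with x ≡ 2 (mod 13): since gcd(33, 13) = 1, we get a unique residue mod 429.
    Write x = 5 + 33·t and substitute into x ≡ 2 (mod 13): 33·t ≡ 2 − 5 = -3 (mod 13).
    Reduce coefficients mod 13: 7·t ≡ 10 (mod 13).
    The inverse of 7 mod 13 is 2 (since 7·2 = 14 = 1·13 + 1), so t ≡ 2·10 = 20 ≡ 7 (mod 13).
    Then x = 5 + 33·7 = 236, valid modulo lcm(33, 13) = 429: x ≡ 236 (mod 429).
Verify: 236 mod 11 = 5 ✓, 236 mod 3 = 2 ✓, 236 mod 13 = 2 ✓.

x ≡ 236 (mod 429).


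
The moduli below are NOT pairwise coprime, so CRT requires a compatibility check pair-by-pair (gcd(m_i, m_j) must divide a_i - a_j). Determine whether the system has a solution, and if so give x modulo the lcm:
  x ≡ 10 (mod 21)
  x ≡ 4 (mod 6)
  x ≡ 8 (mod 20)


Moduli 21, 6, 20 are not pairwise coprime, so CRT works modulo lcm(m_i) when all pairwise compatibility conditions hold.
Pairwise compatibility: gcd(m_i, m_j) must divide a_i - a_j for every pair.
Merge one congruence at a time:
  Start: x ≡ 10 (mod 21).
  Combine with x ≡ 4 (mod 6): gcd(21, 6) = 3; 4 - 10 = -6, which IS divisible by 3, so compatible.
    Write x = 10 + 21·t and substitute into x ≡ 4 (mod 6): 21·t ≡ 4 − 10 = -6 (mod 6).
    Divide the congruence (and modulus) by g = 3: 7·t ≡ -2 (mod 2).
    Reduce coefficients mod 2: 1·t ≡ 0 (mod 2).
    So t ≡ 0 (mod 2).
    Then x = 10 + 21·0 = 10, valid modulo lcm(21, 6) = 42: x ≡ 10 (mod 42).
  Combine with x ≡ 8 (mod 20): gcd(42, 20) = 2; 8 - 10 = -2, which IS divisible by 2, so compatible.
    Write x = 10 + 42·t and substitute into x ≡ 8 (mod 20): 42·t ≡ 8 − 10 = -2 (mod 20).
    Divide the congruence (and modulus) by g = 2: 21·t ≡ -1 (mod 10).
    Reduce coefficients mod 10: 1·t ≡ 9 (mod 10).
    So t ≡ 9 (mod 10).
    Then x = 10 + 42·9 = 388, valid modulo lcm(42, 20) = 420: x ≡ 388 (mod 420).
Verify: 388 mod 21 = 10, 388 mod 6 = 4, 388 mod 20 = 8.

x ≡ 388 (mod 420).


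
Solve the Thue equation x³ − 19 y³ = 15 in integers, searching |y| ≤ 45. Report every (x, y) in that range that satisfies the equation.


The equation is x³ - 19y³ = 15. For fixed y, x³ = 19·y³ + 15, so a solution requires the RHS to be a perfect cube.
Strategy: iterate y from -45 to 45, compute RHS = 19·y³ + 15, and check whether it is a (positive or negative) perfect cube.
Check small values of y:
  y = 0: RHS = 15 is not a perfect cube.
  y = 1: RHS = 34 is not a perfect cube.
  y = -1: RHS = -4 is not a perfect cube.
  y = 2: RHS = 167 is not a perfect cube.
  y = -2: RHS = -137 is not a perfect cube.
  y = 3: RHS = 528 is not a perfect cube.
  y = -3: RHS = -498 is not a perfect cube.
Continuing the search up to |y| = 45 finds no solutions either.
No (x, y) in the scanned range satisfies the equation.

No integer solutions with |y| ≤ 45.


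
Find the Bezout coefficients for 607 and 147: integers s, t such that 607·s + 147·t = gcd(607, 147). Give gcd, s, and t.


Euclidean algorithm on (607, 147) — divide until remainder is 0:
  607 = 4 · 147 + 19
  147 = 7 · 19 + 14
  19 = 1 · 14 + 5
  14 = 2 · 5 + 4
  5 = 1 · 4 + 1
  4 = 4 · 1 + 0
gcd(607, 147) = 1.
Track Bezout coefficients alongside the remainders: start with r₀ = 607 = a·1 + b·0 (s = 1, t = 0) and r₁ = 147 = a·0 + b·1 (s = 0, t = 1); each new remainder r_{k+1} = r_{k-1} − q_k·r_k inherits s_{k+1} = s_{k-1} − q_k·s_k, t_{k+1} = t_{k-1} − q_k·t_k, so r_k = a·s_k + b·t_k at every step:
  q = 4: r = 19, s = 1 − 4·0 = 1, t = 0 − 4·1 = -4  (check: 607·1 + 147·(-4) = 19)
  q = 7: r = 14, s = 0 − 7·1 = -7, t = 1 − 7·(-4) = 29  (check: 607·(-7) + 147·29 = 14)
  q = 1: r = 5, s = 1 − 1·(-7) = 8, t = -4 − 1·29 = -33  (check: 607·8 + 147·(-33) = 5)
  q = 2: r = 4, s = -7 − 2·8 = -23, t = 29 − 2·(-33) = 95  (check: 607·(-23) + 147·95 = 4)
  q = 1: r = 1, s = 8 − 1·(-23) = 31, t = -33 − 1·95 = -128  (check: 607·31 + 147·(-128) = 1)
The row with r = 1 (the gcd) gives the Bezout coefficients s = 31, t = -128.
Result: 607 · (31) + 147 · (-128) = 1.

gcd(607, 147) = 1; s = 31, t = -128 (check: 607·31 + 147·(-128) = 1).


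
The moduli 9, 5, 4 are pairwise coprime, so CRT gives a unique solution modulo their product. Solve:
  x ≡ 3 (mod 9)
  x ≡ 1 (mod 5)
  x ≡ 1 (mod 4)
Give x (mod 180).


Moduli 9, 5, 4 are pairwise coprime; by CRT there is a unique solution modulo M = 9 · 5 · 4 = 180.
Solve pairwise, accumulating the modulus:
  Start with x ≡ 3 (mod 9).
  Combine with x ≡ 1 (mod 5): since gcd(9, 5) = 1, we get a unique residue mod 45.
    Write x = 3 + 9·t and substitute into x ≡ 1 (mod 5): 9·t ≡ 1 − 3 = -2 (mod 5).
    Reduce coefficients mod 5: 4·t ≡ 3 (mod 5).
    The inverse of 4 mod 5 is 4 (since 4·4 = 16 = 3·5 + 1), so t ≡ 4·3 = 12 ≡ 2 (mod 5).
    Then x = 3 + 9·2 = 21, valid modulo lcm(9, 5) = 45: x ≡ 21 (mod 45).
  Combine with x ≡ 1 (mod 4): since gcd(45, 4) = 1, we get a unique residue mod 180.
    Write x = 21 + 45·t and substitute into x ≡ 1 (mod 4): 45·t ≡ 1 − 21 = -20 (mod 4).
    Reduce coefficients mod 4: 1·t ≡ 0 (mod 4).
    So t ≡ 0 (mod 4).
    Then x = 21 + 45·0 = 21, valid modulo lcm(45, 4) = 180: x ≡ 21 (mod 180).
Verify: 21 mod 9 = 3 ✓, 21 mod 5 = 1 ✓, 21 mod 4 = 1 ✓.

x ≡ 21 (mod 180).


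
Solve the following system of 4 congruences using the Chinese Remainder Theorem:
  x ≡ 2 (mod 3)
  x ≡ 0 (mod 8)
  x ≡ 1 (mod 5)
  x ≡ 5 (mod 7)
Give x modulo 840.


Product of moduli M = 3 · 8 · 5 · 7 = 840.
Merge one congruence at a time:
  Start: x ≡ 2 (mod 3).
  Combine with x ≡ 0 (mod 8); new modulus lcm = 24.
    Write x = 2 + 3·t and substitute into x ≡ 0 (mod 8): 3·t ≡ 0 − 2 = -2 (mod 8).
    Reduce coefficients mod 8: 3·t ≡ 6 (mod 8).
    The inverse of 3 mod 8 is 3 (since 3·3 = 9 = 1·8 + 1), so t ≡ 3·6 = 18 ≡ 2 (mod 8).
    Then x = 2 + 3·2 = 8, valid modulo lcm(3, 8) = 24: x ≡ 8 (mod 24).
  Combine with x ≡ 1 (mod 5); new modulus lcm = 120.
    Write x = 8 + 24·t and substitute into x ≡ 1 (mod 5): 24·t ≡ 1 − 8 = -7 (mod 5).
    Reduce coefficients mod 5: 4·t ≡ 3 (mod 5).
    The inverse of 4 mod 5 is 4 (since 4·4 = 16 = 3·5 + 1), so t ≡ 4·3 = 12 ≡ 2 (mod 5).
    Then x = 8 + 24·2 = 56, valid modulo lcm(24, 5) = 120: x ≡ 56 (mod 120).
  Combine with x ≡ 5 (mod 7); new modulus lcm = 840.
    Write x = 56 + 120·t and substitute into x ≡ 5 (mod 7): 120·t ≡ 5 − 56 = -51 (mod 7).
    Reduce coefficients mod 7: 1·t ≡ 5 (mod 7).
    So t ≡ 5 (mod 7).
    Then x = 56 + 120·5 = 656, valid modulo lcm(120, 7) = 840: x ≡ 656 (mod 840).
Verify against each original: 656 mod 3 = 2, 656 mod 8 = 0, 656 mod 5 = 1, 656 mod 7 = 5.

x ≡ 656 (mod 840).


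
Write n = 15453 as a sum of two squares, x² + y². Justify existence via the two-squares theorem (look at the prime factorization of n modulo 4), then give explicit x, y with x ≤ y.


Step 1: Factor n = 15453 = 3^2 · 17 · 101.
Step 2: Check the mod-4 condition on each prime factor: 3 ≡ 3 (mod 4), exponent 2 (must be even); 17 ≡ 1 (mod 4), exponent 1; 101 ≡ 1 (mod 4), exponent 1.
All primes ≡ 3 (mod 4) appear to even exponent (or don't appear), so by the two-squares theorem n IS expressible as a sum of two squares.
Step 3: Build a representation. Group n = k² · m with k = 3 and m = 17 · 101 = 1717 (a product of primes ≡ 1 (mod 4)); a representation of m scales to one of n via (k·x)² + (k·y)² = k²(x² + y²). Each prime p ≡ 1 (mod 4) is itself a sum of two squares; find a² by testing p − a² for a perfect square:
  17: 17 − 1² = 16 = 4² ⇒ 17 = 1² + 4².
  101: 101 − 1² = 100 = 10² ⇒ 101 = 1² + 10².
  Combine using the Brahmagupta–Fibonacci identity (a² + b²)(c² + d²) = (ac − bd)² + (ad + bc)² = (ac + bd)² + (ad − bc)²:
  17 · 101 = 1717: from (1² + 4²)(1² + 10²), take (1·1 − 4·10, 1·10 + 4·1) = (1 − 40, 10 + 4) = (-39, 14); dropping signs (only squares matter) gives (39, 14); check 39² + 14² = 1521 + 196 = 1717 ✓.
  Scale by k = 3: (3·39, 3·14) = (117, 42).
Step 4: Order so x ≤ y and verify: 42² + 117² = 1764 + 13689 = 15453 = n. ✓

n = 15453 = 42² + 117² (one valid representation with x ≤ y).


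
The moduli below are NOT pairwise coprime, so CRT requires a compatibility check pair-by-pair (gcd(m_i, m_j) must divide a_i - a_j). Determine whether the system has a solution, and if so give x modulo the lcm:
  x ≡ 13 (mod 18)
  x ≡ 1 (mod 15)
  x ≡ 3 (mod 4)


Moduli 18, 15, 4 are not pairwise coprime, so CRT works modulo lcm(m_i) when all pairwise compatibility conditions hold.
Pairwise compatibility: gcd(m_i, m_j) must divide a_i - a_j for every pair.
Merge one congruence at a time:
  Start: x ≡ 13 (mod 18).
  Combine with x ≡ 1 (mod 15): gcd(18, 15) = 3; 1 - 13 = -12, which IS divisible by 3, so compatible.
    Write x = 13 + 18·t and substitute into x ≡ 1 (mod 15): 18·t ≡ 1 − 13 = -12 (mod 15).
    Divide the congruence (and modulus) by g = 3: 6·t ≡ -4 (mod 5).
    Reduce coefficients mod 5: 1·t ≡ 1 (mod 5).
    So t ≡ 1 (mod 5).
    Then x = 13 + 18·1 = 31, valid modulo lcm(18, 15) = 90: x ≡ 31 (mod 90).
  Combine with x ≡ 3 (mod 4): gcd(90, 4) = 2; 3 - 31 = -28, which IS divisible by 2, so compatible.
    Write x = 31 + 90·t and substitute into x ≡ 3 (mod 4): 90·t ≡ 3 − 31 = -28 (mod 4).
    Divide the congruence (and modulus) by g = 2: 45·t ≡ -14 (mod 2).
    Reduce coefficients mod 2: 1·t ≡ 0 (mod 2).
    So t ≡ 0 (mod 2).
    Then x = 31 + 90·0 = 31, valid modulo lcm(90, 4) = 180: x ≡ 31 (mod 180).
Verify: 31 mod 18 = 13, 31 mod 15 = 1, 31 mod 4 = 3.

x ≡ 31 (mod 180).


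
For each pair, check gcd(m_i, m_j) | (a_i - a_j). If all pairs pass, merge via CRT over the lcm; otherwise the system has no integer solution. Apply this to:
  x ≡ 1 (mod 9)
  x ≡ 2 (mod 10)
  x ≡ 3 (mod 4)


Moduli 9, 10, 4 are not pairwise coprime, so CRT works modulo lcm(m_i) when all pairwise compatibility conditions hold.
Pairwise compatibility: gcd(m_i, m_j) must divide a_i - a_j for every pair.
Merge one congruence at a time:
  Start: x ≡ 1 (mod 9).
  Combine with x ≡ 2 (mod 10): gcd(9, 10) = 1; 2 - 1 = 1, which IS divisible by 1, so compatible.
    Write x = 1 + 9·t and substitute into x ≡ 2 (mod 10): 9·t ≡ 2 − 1 = 1 (mod 10).
    The inverse of 9 mod 10 is 9 (since 9·9 = 81 = 8·10 + 1), so t ≡ 9·1 = 9 ≡ 9 (mod 10).
    Then x = 1 + 9·9 = 82, valid modulo lcm(9, 10) = 90: x ≡ 82 (mod 90).
  Combine with x ≡ 3 (mod 4): gcd(90, 4) = 2, and 3 - 82 = -79 is NOT divisible by 2.
    ⇒ system is inconsistent (no integer solution).

No solution (the system is inconsistent).


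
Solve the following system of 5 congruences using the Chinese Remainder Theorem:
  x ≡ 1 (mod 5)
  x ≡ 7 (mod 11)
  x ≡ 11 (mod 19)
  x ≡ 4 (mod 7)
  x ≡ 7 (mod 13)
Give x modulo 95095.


Product of moduli M = 5 · 11 · 19 · 7 · 13 = 95095.
Merge one congruence at a time:
  Start: x ≡ 1 (mod 5).
  Combine with x ≡ 7 (mod 11); new modulus lcm = 55.
    Write x = 1 + 5·t and substitute into x ≡ 7 (mod 11): 5·t ≡ 7 − 1 = 6 (mod 11).
    The inverse of 5 mod 11 is 9 (since 5·9 = 45 = 4·11 + 1), so t ≡ 9·6 = 54 ≡ 10 (mod 11).
    Then x = 1 + 5·10 = 51, valid modulo lcm(5, 11) = 55: x ≡ 51 (mod 55).
  Combine with x ≡ 11 (mod 19); new modulus lcm = 1045.
    Write x = 51 + 55·t and substitute into x ≡ 11 (mod 19): 55·t ≡ 11 − 51 = -40 (mod 19).
    Reduce coefficients mod 19: 17·t ≡ 17 (mod 19).
    The inverse of 17 mod 19 is 9 (since 17·9 = 153 = 8·19 + 1), so t ≡ 9·17 = 153 ≡ 1 (mod 19).
    Then x = 51 + 55·1 = 106, valid modulo lcm(55, 19) = 1045: x ≡ 106 (mod 1045).
  Combine with x ≡ 4 (mod 7); new modulus lcm = 7315.
    Write x = 106 + 1045·t and substitute into x ≡ 4 (mod 7): 1045·t ≡ 4 − 106 = -102 (mod 7).
    Reduce coefficients mod 7: 2·t ≡ 3 (mod 7).
    The inverse of 2 mod 7 is 4 (since 2·4 = 8 = 1·7 + 1), so t ≡ 4·3 = 12 ≡ 5 (mod 7).
    Then x = 106 + 1045·5 = 5331, valid modulo lcm(1045, 7) = 7315: x ≡ 5331 (mod 7315).
  Combine with x ≡ 7 (mod 13); new modulus lcm = 95095.
    Write x = 5331 + 7315·t and substitute into x ≡ 7 (mod 13): 7315·t ≡ 7 − 5331 = -5324 (mod 13).
    Reduce coefficients mod 13: 9·t ≡ 6 (mod 13).
    The inverse of 9 mod 13 is 3 (since 9·3 = 27 = 2·13 + 1), so t ≡ 3·6 = 18 ≡ 5 (mod 13).
    Then x = 5331 + 7315·5 = 41906, valid modulo lcm(7315, 13) = 95095: x ≡ 41906 (mod 95095).
Verify against each original: 41906 mod 5 = 1, 41906 mod 11 = 7, 41906 mod 19 = 11, 41906 mod 7 = 4, 41906 mod 13 = 7.

x ≡ 41906 (mod 95095).


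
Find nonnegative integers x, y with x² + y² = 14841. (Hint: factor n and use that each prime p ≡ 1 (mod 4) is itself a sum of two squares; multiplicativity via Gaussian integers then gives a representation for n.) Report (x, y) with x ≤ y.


Step 1: Factor n = 14841 = 3^2 · 17 · 97.
Step 2: Check the mod-4 condition on each prime factor: 3 ≡ 3 (mod 4), exponent 2 (must be even); 17 ≡ 1 (mod 4), exponent 1; 97 ≡ 1 (mod 4), exponent 1.
All primes ≡ 3 (mod 4) appear to even exponent (or don't appear), so by the two-squares theorem n IS expressible as a sum of two squares.
Step 3: Build a representation. Group n = k² · m with k = 3 and m = 17 · 97 = 1649 (a product of primes ≡ 1 (mod 4)); a representation of m scales to one of n via (k·x)² + (k·y)² = k²(x² + y²). Each prime p ≡ 1 (mod 4) is itself a sum of two squares; find a² by testing p − a² for a perfect square:
  17: 17 − 1² = 16 = 4² ⇒ 17 = 1² + 4².
  97: 97 − 1² = 96, 97 − 2² = 93, 97 − 3² = 88, 97 − 4² = 81 = 9² ⇒ 97 = 4² + 9².
  Combine using the Brahmagupta–Fibonacci identity (a² + b²)(c² + d²) = (ac − bd)² + (ad + bc)² = (ac + bd)² + (ad − bc)²:
  17 · 97 = 1649: from (1² + 4²)(4² + 9²), take (1·4 − 4·9, 1·9 + 4·4) = (4 − 36, 9 + 16) = (-32, 25); dropping signs (only squares matter) gives (32, 25); check 32² + 25² = 1024 + 625 = 1649 ✓.
  Scale by k = 3: (3·32, 3·25) = (96, 75).
Step 4: Order so x ≤ y and verify: 75² + 96² = 5625 + 9216 = 14841 = n. ✓

n = 14841 = 75² + 96² (one valid representation with x ≤ y).


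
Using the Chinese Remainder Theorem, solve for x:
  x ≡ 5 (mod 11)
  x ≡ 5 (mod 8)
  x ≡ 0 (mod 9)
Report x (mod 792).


Moduli 11, 8, 9 are pairwise coprime; by CRT there is a unique solution modulo M = 11 · 8 · 9 = 792.
Solve pairwise, accumulating the modulus:
  Start with x ≡ 5 (mod 11).
  Combine with x ≡ 5 (mod 8): since gcd(11, 8) = 1, we get a unique residue mod 88.
    Write x = 5 + 11·t and substitute into x ≡ 5 (mod 8): 11·t ≡ 5 − 5 = 0 (mod 8).
    Reduce coefficients mod 8: 3·t ≡ 0 (mod 8).
    The inverse of 3 mod 8 is 3 (since 3·3 = 9 = 1·8 + 1), so t ≡ 3·0 = 0 ≡ 0 (mod 8).
    Then x = 5 + 11·0 = 5, valid modulo lcm(11, 8) = 88: x ≡ 5 (mod 88).
  Combine with x ≡ 0 (mod 9): since gcd(88, 9) = 1, we get a unique residue mod 792.
    Write x = 5 + 88·t and substitute into x ≡ 0 (mod 9): 88·t ≡ 0 − 5 = -5 (mod 9).
    Reduce coefficients mod 9: 7·t ≡ 4 (mod 9).
    The inverse of 7 mod 9 is 4 (since 7·4 = 28 = 3·9 + 1), so t ≡ 4·4 = 16 ≡ 7 (mod 9).
    Then x = 5 + 88·7 = 621, valid modulo lcm(88, 9) = 792: x ≡ 621 (mod 792).
Verify: 621 mod 11 = 5 ✓, 621 mod 8 = 5 ✓, 621 mod 9 = 0 ✓.

x ≡ 621 (mod 792).


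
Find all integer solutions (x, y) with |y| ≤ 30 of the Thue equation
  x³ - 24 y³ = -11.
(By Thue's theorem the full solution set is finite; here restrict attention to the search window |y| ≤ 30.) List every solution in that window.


The equation is x³ - 24y³ = -11. For fixed y, x³ = 24·y³ − 11, so a solution requires the RHS to be a perfect cube.
Strategy: iterate y from -30 to 30, compute RHS = 24·y³ − 11, and check whether it is a (positive or negative) perfect cube.
Check small values of y:
  y = 0: RHS = -11 is not a perfect cube.
  y = 1: RHS = 13 is not a perfect cube.
  y = -1: RHS = -35 is not a perfect cube.
  y = 2: RHS = 181 is not a perfect cube.
  y = -2: RHS = -203 is not a perfect cube.
  y = 3: RHS = 637 is not a perfect cube.
  y = -3: RHS = -659 is not a perfect cube.
Continuing the search up to |y| = 30 finds no solutions either.
No (x, y) in the scanned range satisfies the equation.

No integer solutions with |y| ≤ 30.


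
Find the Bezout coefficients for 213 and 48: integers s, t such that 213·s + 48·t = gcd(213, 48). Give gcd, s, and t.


Euclidean algorithm on (213, 48) — divide until remainder is 0:
  213 = 4 · 48 + 21
  48 = 2 · 21 + 6
  21 = 3 · 6 + 3
  6 = 2 · 3 + 0
gcd(213, 48) = 3.
Track Bezout coefficients alongside the remainders: start with r₀ = 213 = a·1 + b·0 (s = 1, t = 0) and r₁ = 48 = a·0 + b·1 (s = 0, t = 1); each new remainder r_{k+1} = r_{k-1} − q_k·r_k inherits s_{k+1} = s_{k-1} − q_k·s_k, t_{k+1} = t_{k-1} − q_k·t_k, so r_k = a·s_k + b·t_k at every step:
  q = 4: r = 21, s = 1 − 4·0 = 1, t = 0 − 4·1 = -4  (check: 213·1 + 48·(-4) = 21)
  q = 2: r = 6, s = 0 − 2·1 = -2, t = 1 − 2·(-4) = 9  (check: 213·(-2) + 48·9 = 6)
  q = 3: r = 3, s = 1 − 3·(-2) = 7, t = -4 − 3·9 = -31  (check: 213·7 + 48·(-31) = 3)
The row with r = 3 (the gcd) gives the Bezout coefficients s = 7, t = -31.
Result: 213 · (7) + 48 · (-31) = 3.

gcd(213, 48) = 3; s = 7, t = -31 (check: 213·7 + 48·(-31) = 3).


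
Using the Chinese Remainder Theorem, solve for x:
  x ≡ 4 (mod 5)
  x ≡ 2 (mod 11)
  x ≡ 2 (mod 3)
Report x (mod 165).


Moduli 5, 11, 3 are pairwise coprime; by CRT there is a unique solution modulo M = 5 · 11 · 3 = 165.
Solve pairwise, accumulating the modulus:
  Start with x ≡ 4 (mod 5).
  Combine with x ≡ 2 (mod 11): since gcd(5, 11) = 1, we get a unique residue mod 55.
    Write x = 4 + 5·t and substitute into x ≡ 2 (mod 11): 5·t ≡ 2 − 4 = -2 (mod 11).
    Reduce coefficients mod 11: 5·t ≡ 9 (mod 11).
    The inverse of 5 mod 11 is 9 (since 5·9 = 45 = 4·11 + 1), so t ≡ 9·9 = 81 ≡ 4 (mod 11).
    Then x = 4 + 5·4 = 24, valid modulo lcm(5, 11) = 55: x ≡ 24 (mod 55).
  Combine with x ≡ 2 (mod 3): since gcd(55, 3) = 1, we get a unique residue mod 165.
    Write x = 24 + 55·t and substitute into x ≡ 2 (mod 3): 55·t ≡ 2 − 24 = -22 (mod 3).
    Reduce coefficients mod 3: 1·t ≡ 2 (mod 3).
    So t ≡ 2 (mod 3).
    Then x = 24 + 55·2 = 134, valid modulo lcm(55, 3) = 165: x ≡ 134 (mod 165).
Verify: 134 mod 5 = 4 ✓, 134 mod 11 = 2 ✓, 134 mod 3 = 2 ✓.

x ≡ 134 (mod 165).


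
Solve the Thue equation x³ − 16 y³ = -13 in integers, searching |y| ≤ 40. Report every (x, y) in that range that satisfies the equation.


The equation is x³ - 16y³ = -13. For fixed y, x³ = 16·y³ − 13, so a solution requires the RHS to be a perfect cube.
Strategy: iterate y from -40 to 40, compute RHS = 16·y³ − 13, and check whether it is a (positive or negative) perfect cube.
Check small values of y:
  y = 0: RHS = -13 is not a perfect cube.
  y = 1: RHS = 3 is not a perfect cube.
  y = -1: RHS = -29 is not a perfect cube.
  y = 2: RHS = 115 is not a perfect cube.
  y = -2: RHS = -141 is not a perfect cube.
  y = 3: RHS = 419 is not a perfect cube.
  y = -3: RHS = -445 is not a perfect cube.
Continuing the search up to |y| = 40 finds no solutions either.
No (x, y) in the scanned range satisfies the equation.

No integer solutions with |y| ≤ 40.


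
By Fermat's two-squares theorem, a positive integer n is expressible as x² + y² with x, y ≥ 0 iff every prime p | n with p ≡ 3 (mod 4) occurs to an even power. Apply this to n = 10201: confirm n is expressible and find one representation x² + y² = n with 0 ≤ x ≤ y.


Step 1: Factor n = 10201 = 101^2.
Step 2: Check the mod-4 condition on each prime factor: 101 ≡ 1 (mod 4), exponent 2.
All primes ≡ 3 (mod 4) appear to even exponent (or don't appear), so by the two-squares theorem n IS expressible as a sum of two squares.
Step 3: Build a representation. Here n = 101 · 101 is a product of primes ≡ 1 (mod 4). Each prime p ≡ 1 (mod 4) is itself a sum of two squares; find a² by testing p − a² for a perfect square:
  101: 101 − 1² = 100 = 10² ⇒ 101 = 1² + 10².
  Combine using the Brahmagupta–Fibonacci identity (a² + b²)(c² + d²) = (ac − bd)² + (ad + bc)² = (ac + bd)² + (ad − bc)²:
  101 · 101 = 10201: from (1² + 10²)(1² + 10²), take (1·1 − 10·10, 1·10 + 10·1) = (1 − 100, 10 + 10) = (-99, 20); dropping signs (only squares matter) gives (99, 20); check 99² + 20² = 9801 + 400 = 10201 ✓.
Step 4: Order so x ≤ y and verify: 20² + 99² = 400 + 9801 = 10201 = n. ✓

n = 10201 = 20² + 99² (one valid representation with x ≤ y).


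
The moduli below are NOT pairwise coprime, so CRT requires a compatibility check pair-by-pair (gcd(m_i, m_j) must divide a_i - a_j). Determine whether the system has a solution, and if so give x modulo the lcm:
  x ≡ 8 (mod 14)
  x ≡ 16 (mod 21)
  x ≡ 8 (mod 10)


Moduli 14, 21, 10 are not pairwise coprime, so CRT works modulo lcm(m_i) when all pairwise compatibility conditions hold.
Pairwise compatibility: gcd(m_i, m_j) must divide a_i - a_j for every pair.
Merge one congruence at a time:
  Start: x ≡ 8 (mod 14).
  Combine with x ≡ 16 (mod 21): gcd(14, 21) = 7, and 16 - 8 = 8 is NOT divisible by 7.
    ⇒ system is inconsistent (no integer solution).

No solution (the system is inconsistent).


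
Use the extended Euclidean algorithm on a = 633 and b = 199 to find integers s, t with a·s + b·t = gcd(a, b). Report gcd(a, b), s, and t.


Euclidean algorithm on (633, 199) — divide until remainder is 0:
  633 = 3 · 199 + 36
  199 = 5 · 36 + 19
  36 = 1 · 19 + 17
  19 = 1 · 17 + 2
  17 = 8 · 2 + 1
  2 = 2 · 1 + 0
gcd(633, 199) = 1.
Track Bezout coefficients alongside the remainders: start with r₀ = 633 = a·1 + b·0 (s = 1, t = 0) and r₁ = 199 = a·0 + b·1 (s = 0, t = 1); each new remainder r_{k+1} = r_{k-1} − q_k·r_k inherits s_{k+1} = s_{k-1} − q_k·s_k, t_{k+1} = t_{k-1} − q_k·t_k, so r_k = a·s_k + b·t_k at every step:
  q = 3: r = 36, s = 1 − 3·0 = 1, t = 0 − 3·1 = -3  (check: 633·1 + 199·(-3) = 36)
  q = 5: r = 19, s = 0 − 5·1 = -5, t = 1 − 5·(-3) = 16  (check: 633·(-5) + 199·16 = 19)
  q = 1: r = 17, s = 1 − 1·(-5) = 6, t = -3 − 1·16 = -19  (check: 633·6 + 199·(-19) = 17)
  q = 1: r = 2, s = -5 − 1·6 = -11, t = 16 − 1·(-19) = 35  (check: 633·(-11) + 199·35 = 2)
  q = 8: r = 1, s = 6 − 8·(-11) = 94, t = -19 − 8·35 = -299  (check: 633·94 + 199·(-299) = 1)
The row with r = 1 (the gcd) gives the Bezout coefficients s = 94, t = -299.
Result: 633 · (94) + 199 · (-299) = 1.

gcd(633, 199) = 1; s = 94, t = -299 (check: 633·94 + 199·(-299) = 1).


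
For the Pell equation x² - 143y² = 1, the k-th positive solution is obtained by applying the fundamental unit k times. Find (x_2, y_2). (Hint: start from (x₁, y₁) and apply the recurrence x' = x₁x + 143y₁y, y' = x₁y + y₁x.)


Step 1: Find the fundamental solution (x₁, y₁) of x² - 143y² = 1.
  Expand √143 as a continued fraction. a₀ = ⌊√143⌋ = 11; iterate m_{k+1} = d_k·a_k − m_k, d_{k+1} = (143 − m_{k+1}²)/d_k, a_{k+1} = ⌊(a₀ + m_{k+1})/d_{k+1}⌋ (starting m₀ = 0, d₀ = 1), with convergents p_k = a_k·p_{k-1} + p_{k-2}, q_k = a_k·q_{k-1} + q_{k-2} (p₋₁ = 1, q₋₁ = 0):
  k = 0: a₀ = 11; p₀/q₀ = 11/1; p₀² − 143·q₀² = 121 − 143 = -22.
  k = 1: m = 11, d = 22, a = ⌊(11 + 11)/22⌋ = 1; p/q = (1·11 + 1)/(1·1 + 0) = 12/1; p² − 143·q² = 144 − 143 = 1.
  The first convergent with p² − 143·q² = 1 gives the fundamental solution (x₁, y₁) = (12, 1).
Step 2: Apply the recurrence (x_{n+1}, y_{n+1}) = (x₁x_n + 143y₁y_n, x₁y_n + y₁x_n) repeatedly.
  From (x_1, y_1) = (12, 1): x_2 = 12·12 + 143·1·1 = 287; y_2 = 12·1 + 1·12 = 24.
Step 3: Verify x_2² - 143·y_2² = 82369 - 82368 = 1 (should be 1). ✓

(x_1, y_1) = (12, 1); (x_2, y_2) = (287, 24).


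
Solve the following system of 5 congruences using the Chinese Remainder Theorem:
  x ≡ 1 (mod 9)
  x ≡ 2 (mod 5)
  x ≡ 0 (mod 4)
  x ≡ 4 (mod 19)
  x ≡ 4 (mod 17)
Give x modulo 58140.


Product of moduli M = 9 · 5 · 4 · 19 · 17 = 58140.
Merge one congruence at a time:
  Start: x ≡ 1 (mod 9).
  Combine with x ≡ 2 (mod 5); new modulus lcm = 45.
    Write x = 1 + 9·t and substitute into x ≡ 2 (mod 5): 9·t ≡ 2 − 1 = 1 (mod 5).
    Reduce coefficients mod 5: 4·t ≡ 1 (mod 5).
    The inverse of 4 mod 5 is 4 (since 4·4 = 16 = 3·5 + 1), so t ≡ 4·1 = 4 ≡ 4 (mod 5).
    Then x = 1 + 9·4 = 37, valid modulo lcm(9, 5) = 45: x ≡ 37 (mod 45).
  Combine with x ≡ 0 (mod 4); new modulus lcm = 180.
    Write x = 37 + 45·t and substitute into x ≡ 0 (mod 4): 45·t ≡ 0 − 37 = -37 (mod 4).
    Reduce coefficients mod 4: 1·t ≡ 3 (mod 4).
    So t ≡ 3 (mod 4).
    Then x = 37 + 45·3 = 172, valid modulo lcm(45, 4) = 180: x ≡ 172 (mod 180).
  Combine with x ≡ 4 (mod 19); new modulus lcm = 3420.
    Write x = 172 + 180·t and substitute into x ≡ 4 (mod 19): 180·t ≡ 4 − 172 = -168 (mod 19).
    Reduce coefficients mod 19: 9·t ≡ 3 (mod 19).
    The inverse of 9 mod 19 is 17 (since 9·17 = 153 = 8·19 + 1), so t ≡ 17·3 = 51 ≡ 13 (mod 19).
    Then x = 172 + 180·13 = 2512, valid modulo lcm(180, 19) = 3420: x ≡ 2512 (mod 3420).
  Combine with x ≡ 4 (mod 17); new modulus lcm = 58140.
    Write x = 2512 + 3420·t and substitute into x ≡ 4 (mod 17): 3420·t ≡ 4 − 2512 = -2508 (mod 17).
    Reduce coefficients mod 17: 3·t ≡ 8 (mod 17).
    The inverse of 3 mod 17 is 6 (since 3·6 = 18 = 1·17 + 1), so t ≡ 6·8 = 48 ≡ 14 (mod 17).
    Then x = 2512 + 3420·14 = 50392, valid modulo lcm(3420, 17) = 58140: x ≡ 50392 (mod 58140).
Verify against each original: 50392 mod 9 = 1, 50392 mod 5 = 2, 50392 mod 4 = 0, 50392 mod 19 = 4, 50392 mod 17 = 4.

x ≡ 50392 (mod 58140).


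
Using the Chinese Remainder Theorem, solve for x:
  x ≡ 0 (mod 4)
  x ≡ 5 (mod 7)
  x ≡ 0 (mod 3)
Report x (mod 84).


Moduli 4, 7, 3 are pairwise coprime; by CRT there is a unique solution modulo M = 4 · 7 · 3 = 84.
Solve pairwise, accumulating the modulus:
  Start with x ≡ 0 (mod 4).
  Combine with x ≡ 5 (mod 7): since gcd(4, 7) = 1, we get a unique residue mod 28.
    Write x = 0 + 4·t and substitute into x ≡ 5 (mod 7): 4·t ≡ 5 − 0 = 5 (mod 7).
    The inverse of 4 mod 7 is 2 (since 4·2 = 8 = 1·7 + 1), so t ≡ 2·5 = 10 ≡ 3 (mod 7).
    Then x = 0 + 4·3 = 12, valid modulo lcm(4, 7) = 28: x ≡ 12 (mod 28).
  Combine with x ≡ 0 (mod 3): since gcd(28, 3) = 1, we get a unique residue mod 84.
    Write x = 12 + 28·t and substitute into x ≡ 0 (mod 3): 28·t ≡ 0 − 12 = -12 (mod 3).
    Reduce coefficients mod 3: 1·t ≡ 0 (mod 3).
    So t ≡ 0 (mod 3).
    Then x = 12 + 28·0 = 12, valid modulo lcm(28, 3) = 84: x ≡ 12 (mod 84).
Verify: 12 mod 4 = 0 ✓, 12 mod 7 = 5 ✓, 12 mod 3 = 0 ✓.

x ≡ 12 (mod 84).


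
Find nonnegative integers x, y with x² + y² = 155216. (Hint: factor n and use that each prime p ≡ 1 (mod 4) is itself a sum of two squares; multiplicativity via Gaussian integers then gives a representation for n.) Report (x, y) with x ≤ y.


Step 1: Factor n = 155216 = 2^4 · 89 · 109.
Step 2: Check the mod-4 condition on each prime factor: 2 = 2 (special); 89 ≡ 1 (mod 4), exponent 1; 109 ≡ 1 (mod 4), exponent 1.
All primes ≡ 3 (mod 4) appear to even exponent (or don't appear), so by the two-squares theorem n IS expressible as a sum of two squares.
Step 3: Build a representation. Group n = k² · m with k = 4 and m = 89 · 109 = 9701 (a product of primes ≡ 1 (mod 4)); a representation of m scales to one of n via (k·x)² + (k·y)² = k²(x² + y²). Each prime p ≡ 1 (mod 4) is itself a sum of two squares; find a² by testing p − a² for a perfect square:
  89: 89 − 1² = 88, 89 − 2² = 85, 89 − 3² = 80, 89 − 4² = 73, 89 − 5² = 64 = 8² ⇒ 89 = 5² + 8².
  109: 109 − 1² = 108, 109 − 2² = 105, 109 − 3² = 100 = 10² ⇒ 109 = 3² + 10².
  Combine using the Brahmagupta–Fibonacci identity (a² + b²)(c² + d²) = (ac − bd)² + (ad + bc)² = (ac + bd)² + (ad − bc)²:
  89 · 109 = 9701: from (5² + 8²)(3² + 10²), take (5·3 − 8·10, 5·10 + 8·3) = (15 − 80, 50 + 24) = (-65, 74); dropping signs (only squares matter) gives (65, 74); check 65² + 74² = 4225 + 5476 = 9701 ✓.
  Scale by k = 4: (4·65, 4·74) = (260, 296).
Step 4: Order so x ≤ y and verify: 260² + 296² = 67600 + 87616 = 155216 = n. ✓

n = 155216 = 260² + 296² (one valid representation with x ≤ y).


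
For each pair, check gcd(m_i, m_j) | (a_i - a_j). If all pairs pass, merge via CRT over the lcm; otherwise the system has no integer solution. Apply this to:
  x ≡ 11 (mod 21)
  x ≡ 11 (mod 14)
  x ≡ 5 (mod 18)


Moduli 21, 14, 18 are not pairwise coprime, so CRT works modulo lcm(m_i) when all pairwise compatibility conditions hold.
Pairwise compatibility: gcd(m_i, m_j) must divide a_i - a_j for every pair.
Merge one congruence at a time:
  Start: x ≡ 11 (mod 21).
  Combine with x ≡ 11 (mod 14): gcd(21, 14) = 7; 11 - 11 = 0, which IS divisible by 7, so compatible.
    Write x = 11 + 21·t and substitute into x ≡ 11 (mod 14): 21·t ≡ 11 − 11 = 0 (mod 14).
    Divide the congruence (and modulus) by g = 7: 3·t ≡ 0 (mod 2).
    Reduce coefficients mod 2: 1·t ≡ 0 (mod 2).
    So t ≡ 0 (mod 2).
    Then x = 11 + 21·0 = 11, valid modulo lcm(21, 14) = 42: x ≡ 11 (mod 42).
  Combine with x ≡ 5 (mod 18): gcd(42, 18) = 6; 5 - 11 = -6, which IS divisible by 6, so compatible.
    Write x = 11 + 42·t and substitute into x ≡ 5 (mod 18): 42·t ≡ 5 − 11 = -6 (mod 18).
    Divide the congruence (and modulus) by g = 6: 7·t ≡ -1 (mod 3).
    Reduce coefficients mod 3: 1·t ≡ 2 (mod 3).
    So t ≡ 2 (mod 3).
    Then x = 11 + 42·2 = 95, valid modulo lcm(42, 18) = 126: x ≡ 95 (mod 126).
Verify: 95 mod 21 = 11, 95 mod 14 = 11, 95 mod 18 = 5.

x ≡ 95 (mod 126).


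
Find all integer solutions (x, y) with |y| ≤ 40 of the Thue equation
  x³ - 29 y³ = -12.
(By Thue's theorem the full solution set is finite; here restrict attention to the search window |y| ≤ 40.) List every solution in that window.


The equation is x³ - 29y³ = -12. For fixed y, x³ = 29·y³ − 12, so a solution requires the RHS to be a perfect cube.
Strategy: iterate y from -40 to 40, compute RHS = 29·y³ − 12, and check whether it is a (positive or negative) perfect cube.
Check small values of y:
  y = 0: RHS = -12 is not a perfect cube.
  y = 1: RHS = 17 is not a perfect cube.
  y = -1: RHS = -41 is not a perfect cube.
  y = 2: RHS = 220 is not a perfect cube.
  y = -2: RHS = -244 is not a perfect cube.
  y = 3: RHS = 771 is not a perfect cube.
  y = -3: RHS = -795 is not a perfect cube.
Continuing the search up to |y| = 40 finds no solutions either.
No (x, y) in the scanned range satisfies the equation.

No integer solutions with |y| ≤ 40.


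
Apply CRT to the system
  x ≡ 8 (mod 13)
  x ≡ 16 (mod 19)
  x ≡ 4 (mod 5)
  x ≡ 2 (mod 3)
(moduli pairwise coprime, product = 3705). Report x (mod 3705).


Product of moduli M = 13 · 19 · 5 · 3 = 3705.
Merge one congruence at a time:
  Start: x ≡ 8 (mod 13).
  Combine with x ≡ 16 (mod 19); new modulus lcm = 247.
    Write x = 8 + 13·t and substitute into x ≡ 16 (mod 19): 13·t ≡ 16 − 8 = 8 (mod 19).
    The inverse of 13 mod 19 is 3 (since 13·3 = 39 = 2·19 + 1), so t ≡ 3·8 = 24 ≡ 5 (mod 19).
    Then x = 8 + 13·5 = 73, valid modulo lcm(13, 19) = 247: x ≡ 73 (mod 247).
  Combine with x ≡ 4 (mod 5); new modulus lcm = 1235.
    Write x = 73 + 247·t and substitute into x ≡ 4 (mod 5): 247·t ≡ 4 − 73 = -69 (mod 5).
    Reduce coefficients mod 5: 2·t ≡ 1 (mod 5).
    The inverse of 2 mod 5 is 3 (since 2·3 = 6 = 1·5 + 1), so t ≡ 3·1 = 3 ≡ 3 (mod 5).
    Then x = 73 + 247·3 = 814, valid modulo lcm(247, 5) = 1235: x ≡ 814 (mod 1235).
  Combine with x ≡ 2 (mod 3); new modulus lcm = 3705.
    Write x = 814 + 1235·t and substitute into x ≡ 2 (mod 3): 1235·t ≡ 2 − 814 = -812 (mod 3).
    Reduce coefficients mod 3: 2·t ≡ 1 (mod 3).
    The inverse of 2 mod 3 is 2 (since 2·2 = 4 = 1·3 + 1), so t ≡ 2·1 = 2 ≡ 2 (mod 3).
    Then x = 814 + 1235·2 = 3284, valid modulo lcm(1235, 3) = 3705: x ≡ 3284 (mod 3705).
Verify against each original: 3284 mod 13 = 8, 3284 mod 19 = 16, 3284 mod 5 = 4, 3284 mod 3 = 2.

x ≡ 3284 (mod 3705).


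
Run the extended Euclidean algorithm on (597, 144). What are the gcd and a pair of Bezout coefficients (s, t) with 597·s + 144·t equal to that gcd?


Euclidean algorithm on (597, 144) — divide until remainder is 0:
  597 = 4 · 144 + 21
  144 = 6 · 21 + 18
  21 = 1 · 18 + 3
  18 = 6 · 3 + 0
gcd(597, 144) = 3.
Track Bezout coefficients alongside the remainders: start with r₀ = 597 = a·1 + b·0 (s = 1, t = 0) and r₁ = 144 = a·0 + b·1 (s = 0, t = 1); each new remainder r_{k+1} = r_{k-1} − q_k·r_k inherits s_{k+1} = s_{k-1} − q_k·s_k, t_{k+1} = t_{k-1} − q_k·t_k, so r_k = a·s_k + b·t_k at every step:
  q = 4: r = 21, s = 1 − 4·0 = 1, t = 0 − 4·1 = -4  (check: 597·1 + 144·(-4) = 21)
  q = 6: r = 18, s = 0 − 6·1 = -6, t = 1 − 6·(-4) = 25  (check: 597·(-6) + 144·25 = 18)
  q = 1: r = 3, s = 1 − 1·(-6) = 7, t = -4 − 1·25 = -29  (check: 597·7 + 144·(-29) = 3)
The row with r = 3 (the gcd) gives the Bezout coefficients s = 7, t = -29.
Result: 597 · (7) + 144 · (-29) = 3.

gcd(597, 144) = 3; s = 7, t = -29 (check: 597·7 + 144·(-29) = 3).


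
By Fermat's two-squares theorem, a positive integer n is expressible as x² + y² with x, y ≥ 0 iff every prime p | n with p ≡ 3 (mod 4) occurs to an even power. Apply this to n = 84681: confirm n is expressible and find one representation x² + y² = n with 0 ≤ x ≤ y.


Step 1: Factor n = 84681 = 3^2 · 97^2.
Step 2: Check the mod-4 condition on each prime factor: 3 ≡ 3 (mod 4), exponent 2 (must be even); 97 ≡ 1 (mod 4), exponent 2.
All primes ≡ 3 (mod 4) appear to even exponent (or don't appear), so by the two-squares theorem n IS expressible as a sum of two squares.
Step 3: Build a representation. Group n = k² · m with k = 3 and m = 97 · 97 = 9409 (a product of primes ≡ 1 (mod 4)); a representation of m scales to one of n via (k·x)² + (k·y)² = k²(x² + y²). Each prime p ≡ 1 (mod 4) is itself a sum of two squares; find a² by testing p − a² for a perfect square:
  97: 97 − 1² = 96, 97 − 2² = 93, 97 − 3² = 88, 97 − 4² = 81 = 9² ⇒ 97 = 4² + 9².
  Combine using the Brahmagupta–Fibonacci identity (a² + b²)(c² + d²) = (ac − bd)² + (ad + bc)² = (ac + bd)² + (ad − bc)²:
  97 · 97 = 9409: from (4² + 9²)(4² + 9²), take (4·4 − 9·9, 4·9 + 9·4) = (16 − 81, 36 + 36) = (-65, 72); dropping signs (only squares matter) gives (65, 72); check 65² + 72² = 4225 + 5184 = 9409 ✓.
  Scale by k = 3: (3·65, 3·72) = (195, 216).
Step 4: Order so x ≤ y and verify: 195² + 216² = 38025 + 46656 = 84681 = n. ✓

n = 84681 = 195² + 216² (one valid representation with x ≤ y).


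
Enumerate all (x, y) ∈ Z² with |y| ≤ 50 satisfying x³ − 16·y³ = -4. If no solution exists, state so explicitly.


The equation is x³ - 16y³ = -4. For fixed y, x³ = 16·y³ − 4, so a solution requires the RHS to be a perfect cube.
Strategy: iterate y from -50 to 50, compute RHS = 16·y³ − 4, and check whether it is a (positive or negative) perfect cube.
Check small values of y:
  y = 0: RHS = -4 is not a perfect cube.
  y = 1: RHS = 12 is not a perfect cube.
  y = -1: RHS = -20 is not a perfect cube.
  y = 2: RHS = 124 is not a perfect cube.
  y = -2: RHS = -132 is not a perfect cube.
  y = 3: RHS = 428 is not a perfect cube.
  y = -3: RHS = -436 is not a perfect cube.
Continuing the search up to |y| = 50 finds no solutions either.
No (x, y) in the scanned range satisfies the equation.

No integer solutions with |y| ≤ 50.


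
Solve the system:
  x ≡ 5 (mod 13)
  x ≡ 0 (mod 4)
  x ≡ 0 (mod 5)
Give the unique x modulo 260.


Moduli 13, 4, 5 are pairwise coprime; by CRT there is a unique solution modulo M = 13 · 4 · 5 = 260.
Solve pairwise, accumulating the modulus:
  Start with x ≡ 5 (mod 13).
  Combine with x ≡ 0 (mod 4): since gcd(13, 4) = 1, we get a unique residue mod 52.
    Write x = 5 + 13·t and substitute into x ≡ 0 (mod 4): 13·t ≡ 0 − 5 = -5 (mod 4).
    Reduce coefficients mod 4: 1·t ≡ 3 (mod 4).
    So t ≡ 3 (mod 4).
    Then x = 5 + 13·3 = 44, valid modulo lcm(13, 4) = 52: x ≡ 44 (mod 52).
  Combine with x ≡ 0 (mod 5): since gcd(52, 5) = 1, we get a unique residue mod 260.
    Write x = 44 + 52·t and substitute into x ≡ 0 (mod 5): 52·t ≡ 0 − 44 = -44 (mod 5).
    Reduce coefficients mod 5: 2·t ≡ 1 (mod 5).
    The inverse of 2 mod 5 is 3 (since 2·3 = 6 = 1·5 + 1), so t ≡ 3·1 = 3 ≡ 3 (mod 5).
    Then x = 44 + 52·3 = 200, valid modulo lcm(52, 5) = 260: x ≡ 200 (mod 260).
Verify: 200 mod 13 = 5 ✓, 200 mod 4 = 0 ✓, 200 mod 5 = 0 ✓.

x ≡ 200 (mod 260).


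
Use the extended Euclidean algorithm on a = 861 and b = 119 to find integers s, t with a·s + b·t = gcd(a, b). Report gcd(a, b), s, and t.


Euclidean algorithm on (861, 119) — divide until remainder is 0:
  861 = 7 · 119 + 28
  119 = 4 · 28 + 7
  28 = 4 · 7 + 0
gcd(861, 119) = 7.
Track Bezout coefficients alongside the remainders: start with r₀ = 861 = a·1 + b·0 (s = 1, t = 0) and r₁ = 119 = a·0 + b·1 (s = 0, t = 1); each new remainder r_{k+1} = r_{k-1} − q_k·r_k inherits s_{k+1} = s_{k-1} − q_k·s_k, t_{k+1} = t_{k-1} − q_k·t_k, so r_k = a·s_k + b·t_k at every step:
  q = 7: r = 28, s = 1 − 7·0 = 1, t = 0 − 7·1 = -7  (check: 861·1 + 119·(-7) = 28)
  q = 4: r = 7, s = 0 − 4·1 = -4, t = 1 − 4·(-7) = 29  (check: 861·(-4) + 119·29 = 7)
The row with r = 7 (the gcd) gives the Bezout coefficients s = -4, t = 29.
Result: 861 · (-4) + 119 · (29) = 7.

gcd(861, 119) = 7; s = -4, t = 29 (check: 861·(-4) + 119·29 = 7).


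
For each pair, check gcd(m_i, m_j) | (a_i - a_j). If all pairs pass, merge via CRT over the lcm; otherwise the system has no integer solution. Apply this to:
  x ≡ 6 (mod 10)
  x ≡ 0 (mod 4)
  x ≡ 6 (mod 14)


Moduli 10, 4, 14 are not pairwise coprime, so CRT works modulo lcm(m_i) when all pairwise compatibility conditions hold.
Pairwise compatibility: gcd(m_i, m_j) must divide a_i - a_j for every pair.
Merge one congruence at a time:
  Start: x ≡ 6 (mod 10).
  Combine with x ≡ 0 (mod 4): gcd(10, 4) = 2; 0 - 6 = -6, which IS divisible by 2, so compatible.
    Write x = 6 + 10·t and substitute into x ≡ 0 (mod 4): 10·t ≡ 0 − 6 = -6 (mod 4).
    Divide the congruence (and modulus) by g = 2: 5·t ≡ -3 (mod 2).
    Reduce coefficients mod 2: 1·t ≡ 1 (mod 2).
    So t ≡ 1 (mod 2).
    Then x = 6 + 10·1 = 16, valid modulo lcm(10, 4) = 20: x ≡ 16 (mod 20).
  Combine with x ≡ 6 (mod 14): gcd(20, 14) = 2; 6 - 16 = -10, which IS divisible by 2, so compatible.
    Write x = 16 + 20·t and substitute into x ≡ 6 (mod 14): 20·t ≡ 6 − 16 = -10 (mod 14).
    Divide the congruence (and modulus) by g = 2: 10·t ≡ -5 (mod 7).
    Reduce coefficients mod 7: 3·t ≡ 2 (mod 7).
    The inverse of 3 mod 7 is 5 (since 3·5 = 15 = 2·7 + 1), so t ≡ 5·2 = 10 ≡ 3 (mod 7).
    Then x = 16 + 20·3 = 76, valid modulo lcm(20, 14) = 140: x ≡ 76 (mod 140).
Verify: 76 mod 10 = 6, 76 mod 4 = 0, 76 mod 14 = 6.

x ≡ 76 (mod 140).
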